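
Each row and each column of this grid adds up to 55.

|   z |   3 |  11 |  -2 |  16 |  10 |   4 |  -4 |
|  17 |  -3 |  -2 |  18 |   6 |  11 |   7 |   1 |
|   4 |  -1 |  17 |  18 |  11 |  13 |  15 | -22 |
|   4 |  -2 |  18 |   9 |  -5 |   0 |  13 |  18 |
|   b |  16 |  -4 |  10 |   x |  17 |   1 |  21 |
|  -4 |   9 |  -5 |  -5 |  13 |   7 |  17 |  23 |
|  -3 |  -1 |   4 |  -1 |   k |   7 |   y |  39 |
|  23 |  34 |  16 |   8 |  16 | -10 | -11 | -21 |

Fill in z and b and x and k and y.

Row 1 has 3 + 11 − 2 + 16 + 10 + 4 − 4 = 38; the blank must be 55 − 38 = 17.
Column 1 has 17 + 17 + 4 + 4 − 4 − 3 + 23 = 58; the blank must be 55 − 58 = -3.
Row 5 has -3 + 16 − 4 + 10 + 17 + 1 + 21 = 58; the blank must be 55 − 58 = -3.
Column 5 has 16 + 6 + 11 − 5 − 3 + 13 + 16 = 54; the blank must be 55 − 54 = 1.
Row 7 has -3 − 1 + 4 − 1 + 1 + 7 + 39 = 46; the blank must be 55 − 46 = 9.

z = 17, b = -3, x = -3, k = 1, y = 9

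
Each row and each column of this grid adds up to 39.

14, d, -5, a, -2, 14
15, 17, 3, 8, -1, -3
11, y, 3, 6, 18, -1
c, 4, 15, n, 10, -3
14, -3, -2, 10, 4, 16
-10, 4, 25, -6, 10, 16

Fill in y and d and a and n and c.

y = 2, d = 15, a = 3, n = 18, c = -5

The known cells in row 3 total 37, leaving 39 − 37 = 2 for the blank.
The known cells in column 2 total 24, leaving 39 − 24 = 15 for the blank.
The known cells in row 1 total 36, leaving 39 − 36 = 3 for the blank.
The known cells in column 1 total 44, leaving 39 − 44 = -5 for the blank.
The known cells in row 4 total 21, leaving 39 − 21 = 18 for the blank.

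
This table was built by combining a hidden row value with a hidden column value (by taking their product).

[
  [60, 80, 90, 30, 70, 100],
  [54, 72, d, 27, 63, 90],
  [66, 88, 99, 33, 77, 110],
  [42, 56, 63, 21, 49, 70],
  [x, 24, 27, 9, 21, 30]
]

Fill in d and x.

d = 81, x = 18

Each row is a constant multiple of every other row — this is a multiplication table with the headers hidden.
Row 2 is 63/70 = 9/10 times row 1, so its entry in column 3 is 90 × 9/10 = 81.
Row 5 is 21/70 = 3/10 times row 1, so its entry in column 1 is 60 × 3/10 = 18.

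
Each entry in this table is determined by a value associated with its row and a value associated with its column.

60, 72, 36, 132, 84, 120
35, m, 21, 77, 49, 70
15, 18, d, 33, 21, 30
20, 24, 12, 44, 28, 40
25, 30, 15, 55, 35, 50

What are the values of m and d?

Each row is a constant multiple of every other row — this is a multiplication table with the headers hidden.
Row 2 is 35/60 = 7/12 times row 1, so its entry in column 2 is 72 × 7/12 = 42.
Row 3 is 15/60 = 1/4 times row 1, so its entry in column 3 is 36 × 1/4 = 9.

m = 42, d = 9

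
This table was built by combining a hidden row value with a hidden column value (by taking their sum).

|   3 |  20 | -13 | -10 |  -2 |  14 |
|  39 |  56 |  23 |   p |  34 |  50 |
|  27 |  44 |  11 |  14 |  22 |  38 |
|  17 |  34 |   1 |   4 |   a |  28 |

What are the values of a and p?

a = 12, p = 26

The difference between any two rows is the same in every column — this is an addition table with the headers hidden.
Row 4 minus row 1 is 28 − 14 = 14, so its entry in column 5 is -2 + 14 = 12.
Row 2 minus row 1 is 50 − 14 = 36, so its entry in column 4 is -10 + 36 = 26.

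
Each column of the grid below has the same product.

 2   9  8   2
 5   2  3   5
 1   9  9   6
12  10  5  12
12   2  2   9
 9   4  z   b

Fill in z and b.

z = 6, b = 2

Columns 1 and 2 each multiply to 12960, so every column has product 12960.
Column 3: 8×3×9×5×2 = 2160, so the missing entry is 12960 ÷ 2160 = 6.
Column 4: 2×5×6×12×9 = 6480, so the missing entry is 12960 ÷ 6480 = 2.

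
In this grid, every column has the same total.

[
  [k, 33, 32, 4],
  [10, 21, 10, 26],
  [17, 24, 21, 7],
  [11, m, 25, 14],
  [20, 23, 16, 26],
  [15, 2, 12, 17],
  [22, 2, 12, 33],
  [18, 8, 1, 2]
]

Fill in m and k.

m = 16, k = 16

Columns 3 and 4 both add up to 129, so every column sums to 129.
Column 2: 33 + 21 + 24 + 23 + 2 + 2 + 8 = 113, so the missing entry is 129 − 113 = 16.
Column 1: 10 + 17 + 11 + 20 + 15 + 22 + 18 = 113, so the missing entry is 129 − 113 = 16.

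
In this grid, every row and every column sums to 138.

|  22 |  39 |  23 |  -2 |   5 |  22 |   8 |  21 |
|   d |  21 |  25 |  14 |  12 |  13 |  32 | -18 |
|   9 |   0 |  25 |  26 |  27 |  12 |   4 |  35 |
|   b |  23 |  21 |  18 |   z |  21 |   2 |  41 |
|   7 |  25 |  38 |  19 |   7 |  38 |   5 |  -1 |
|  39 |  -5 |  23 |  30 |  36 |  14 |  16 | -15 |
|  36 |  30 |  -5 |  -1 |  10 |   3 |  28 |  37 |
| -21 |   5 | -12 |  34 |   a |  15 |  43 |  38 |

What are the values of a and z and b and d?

Row 2: 21 + 25 + 14 + 12 + 13 + 32 − 18 = 99, so its missing entry is 138 − 99 = 39.
Row 8: -21 + 5 − 12 + 34 + 15 + 43 + 38 = 102, so its missing entry is 138 − 102 = 36.
Column 5: 5 + 12 + 27 + 7 + 36 + 10 + 36 = 133, so its missing entry is 138 − 133 = 5.
Row 4: 23 + 21 + 18 + 5 + 21 + 2 + 41 = 131, so its missing entry is 138 − 131 = 7.

a = 36, z = 5, b = 7, d = 39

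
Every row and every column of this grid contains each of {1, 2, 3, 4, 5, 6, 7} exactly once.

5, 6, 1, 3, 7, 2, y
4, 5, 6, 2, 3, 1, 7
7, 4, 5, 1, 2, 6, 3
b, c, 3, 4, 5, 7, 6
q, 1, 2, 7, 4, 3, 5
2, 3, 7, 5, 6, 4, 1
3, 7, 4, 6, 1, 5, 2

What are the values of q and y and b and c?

q = 6, y = 4, b = 1, c = 2

For row 4, column 2: column 2 already has {1, 3, 4, 5, 6, 7}; that leaves 2.
At (row 5, col 1): row 5 already has {1, 2, 3, 4, 5, 7}, so the value is 6.
For row 4, column 1: row 4 already has {2, 3, 4, 5, 6, 7}; that leaves 1.
Cell (1,7): row 1 already has {1, 2, 3, 5, 6, 7} → 4.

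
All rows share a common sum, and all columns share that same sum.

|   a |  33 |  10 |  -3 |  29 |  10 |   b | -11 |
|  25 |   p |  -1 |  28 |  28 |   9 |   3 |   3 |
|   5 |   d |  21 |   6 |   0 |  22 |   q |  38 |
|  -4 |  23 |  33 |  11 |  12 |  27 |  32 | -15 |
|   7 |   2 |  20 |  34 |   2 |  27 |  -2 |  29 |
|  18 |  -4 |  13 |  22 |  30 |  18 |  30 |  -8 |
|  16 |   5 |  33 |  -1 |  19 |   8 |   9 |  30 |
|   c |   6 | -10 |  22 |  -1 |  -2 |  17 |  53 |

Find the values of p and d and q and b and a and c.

Rows 4 and 5 both sum to 119, so that's the common total.
Row 2 has 25 − 1 + 28 + 28 + 9 + 3 + 3 = 95; the blank must be 119 − 95 = 24.
Column 2 has 33 + 24 + 23 + 2 − 4 + 5 + 6 = 89; the blank must be 119 − 89 = 30.
Row 8 has 6 − 10 + 22 − 1 − 2 + 17 + 53 = 85; the blank must be 119 − 85 = 34.
Column 1 has 25 + 5 − 4 + 7 + 18 + 16 + 34 = 101; the blank must be 119 − 101 = 18.
Row 1 has 18 + 33 + 10 − 3 + 29 + 10 − 11 = 86; the blank must be 119 − 86 = 33.
Row 3 has 5 + 30 + 21 + 6 + 0 + 22 + 38 = 122; the blank must be 119 − 122 = -3.

p = 24, d = 30, q = -3, b = 33, a = 18, c = 34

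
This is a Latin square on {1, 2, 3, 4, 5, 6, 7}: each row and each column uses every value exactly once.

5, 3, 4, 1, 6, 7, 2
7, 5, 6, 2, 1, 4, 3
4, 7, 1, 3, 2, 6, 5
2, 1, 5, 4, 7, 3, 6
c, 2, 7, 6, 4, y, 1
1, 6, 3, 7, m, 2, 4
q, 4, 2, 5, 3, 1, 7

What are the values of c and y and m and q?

c = 3, y = 5, m = 5, q = 6

At (row 5, col 6): column 6 already has {1, 2, 3, 4, 6, 7}, so the value is 5.
For row 5, column 1: row 5 already has {1, 2, 4, 5, 6, 7}; that leaves 3.
At (row 6, col 5): row 6 already has {1, 2, 3, 4, 6, 7}, so the value is 5.
Cell (7,1): row 7 already has {1, 2, 3, 4, 5, 7} → 6.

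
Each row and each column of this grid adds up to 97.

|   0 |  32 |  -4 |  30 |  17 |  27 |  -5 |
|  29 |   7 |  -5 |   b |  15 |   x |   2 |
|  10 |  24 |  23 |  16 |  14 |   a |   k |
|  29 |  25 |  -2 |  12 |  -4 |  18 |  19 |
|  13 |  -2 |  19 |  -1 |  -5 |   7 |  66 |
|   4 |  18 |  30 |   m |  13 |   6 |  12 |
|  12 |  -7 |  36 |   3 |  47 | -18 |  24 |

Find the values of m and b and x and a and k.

m = 14, b = 23, x = 26, a = 31, k = -21

Column 7: -5 + 2 + 19 + 66 + 12 + 24 = 118, so its missing entry is 97 − 118 = -21.
Row 6: 4 + 18 + 30 + 13 + 6 + 12 = 83, so its missing entry is 97 − 83 = 14.
Row 3: 10 + 24 + 23 + 16 + 14 − 21 = 66, so its missing entry is 97 − 66 = 31.
Column 6: 27 + 31 + 18 + 7 + 6 − 18 = 71, so its missing entry is 97 − 71 = 26.
Row 2: 29 + 7 − 5 + 15 + 26 + 2 = 74, so its missing entry is 97 − 74 = 23.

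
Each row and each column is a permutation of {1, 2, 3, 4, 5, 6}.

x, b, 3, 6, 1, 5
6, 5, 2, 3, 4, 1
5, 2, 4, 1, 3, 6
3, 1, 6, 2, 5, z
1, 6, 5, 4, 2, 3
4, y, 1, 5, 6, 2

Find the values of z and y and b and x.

For row 6, column 2: row 6 already has {1, 2, 4, 5, 6}; that leaves 3.
For row 1, column 2: column 2 already has {1, 2, 3, 5, 6}; that leaves 4.
For row 4, column 6: row 4 already has {1, 2, 3, 5, 6}; that leaves 4.
For row 1, column 1: row 1 already has {1, 3, 4, 5, 6}; that leaves 2.

z = 4, y = 3, b = 4, x = 2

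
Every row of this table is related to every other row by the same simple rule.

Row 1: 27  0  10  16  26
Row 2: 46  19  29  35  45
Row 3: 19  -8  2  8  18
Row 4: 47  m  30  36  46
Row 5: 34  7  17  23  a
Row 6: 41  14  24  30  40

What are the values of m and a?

The difference between any two rows is the same in every column — this is an addition table with the headers hidden.
Row 4 minus row 1 is 47 − 27 = 20, so its entry in column 2 is 0 + 20 = 20.
Row 5 minus row 1 is 34 − 27 = 7, so its entry in column 5 is 26 + 7 = 33.

m = 20, a = 33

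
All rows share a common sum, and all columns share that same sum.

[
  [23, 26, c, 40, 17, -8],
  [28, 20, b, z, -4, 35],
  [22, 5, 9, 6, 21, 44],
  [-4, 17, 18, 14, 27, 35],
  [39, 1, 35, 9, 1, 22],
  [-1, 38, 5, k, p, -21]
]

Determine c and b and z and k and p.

Rows 3 and 4 both sum to 107, so that's the common total.
The known cells in column 5 total 62, leaving 107 − 62 = 45 for the blank.
The known cells in row 1 total 98, leaving 107 − 98 = 9 for the blank.
The known cells in column 3 total 76, leaving 107 − 76 = 31 for the blank.
The known cells in row 6 total 66, leaving 107 − 66 = 41 for the blank.
The known cells in row 2 total 110, leaving 107 − 110 = -3 for the blank.

c = 9, b = 31, z = -3, k = 41, p = 45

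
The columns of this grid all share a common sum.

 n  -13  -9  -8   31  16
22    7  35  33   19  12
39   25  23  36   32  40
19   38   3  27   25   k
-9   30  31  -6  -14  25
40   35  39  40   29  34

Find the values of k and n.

k = -5, n = 11

Column 2 sums to 122 and so does column 3; that's the common total.
In column 6 the known cells total 127, leaving 122 − 127 = -5.
In column 1 the known cells total 111, leaving 122 − 111 = 11.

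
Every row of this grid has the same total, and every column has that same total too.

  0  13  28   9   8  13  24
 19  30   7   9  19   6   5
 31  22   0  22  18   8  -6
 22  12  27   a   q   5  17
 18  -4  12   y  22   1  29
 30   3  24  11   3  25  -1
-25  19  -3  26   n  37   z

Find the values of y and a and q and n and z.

Rows 1 and 2 both sum to 95, so that's the common total.
Row 5 has 18 − 4 + 12 + 22 + 1 + 29 = 78; the blank must be 95 − 78 = 17.
Column 4 has 9 + 9 + 22 + 17 + 11 + 26 = 94; the blank must be 95 − 94 = 1.
Row 4 has 22 + 12 + 27 + 1 + 5 + 17 = 84; the blank must be 95 − 84 = 11.
Column 5 has 8 + 19 + 18 + 11 + 22 + 3 = 81; the blank must be 95 − 81 = 14.
Row 7 has -25 + 19 − 3 + 26 + 14 + 37 = 68; the blank must be 95 − 68 = 27.

y = 17, a = 1, q = 11, n = 14, z = 27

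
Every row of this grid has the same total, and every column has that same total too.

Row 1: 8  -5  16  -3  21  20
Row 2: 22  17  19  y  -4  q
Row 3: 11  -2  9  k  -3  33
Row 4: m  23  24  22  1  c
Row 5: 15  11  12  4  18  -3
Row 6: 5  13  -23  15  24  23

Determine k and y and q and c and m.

k = 9, y = 10, q = -7, c = -9, m = -4

Rows 1 and 5 both sum to 57, so that's the common total.
The known cells in column 1 total 61, leaving 57 − 61 = -4 for the blank.
The known cells in row 3 total 48, leaving 57 − 48 = 9 for the blank.
The known cells in column 4 total 47, leaving 57 − 47 = 10 for the blank.
The known cells in row 2 total 64, leaving 57 − 64 = -7 for the blank.
The known cells in row 4 total 66, leaving 57 − 66 = -9 for the blank.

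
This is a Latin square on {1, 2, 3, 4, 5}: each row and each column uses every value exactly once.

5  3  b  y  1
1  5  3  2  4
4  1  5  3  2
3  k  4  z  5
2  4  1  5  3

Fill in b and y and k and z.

Cell (4,2): column 2 already has {1, 3, 4, 5} → 2.
At (row 1, col 3): column 3 already has {1, 3, 4, 5}, so the value is 2.
Cell (1,4): row 1 already has {1, 2, 3, 5} → 4.
At (row 4, col 4): row 4 already has {2, 3, 4, 5}, so the value is 1.

b = 2, y = 4, k = 2, z = 1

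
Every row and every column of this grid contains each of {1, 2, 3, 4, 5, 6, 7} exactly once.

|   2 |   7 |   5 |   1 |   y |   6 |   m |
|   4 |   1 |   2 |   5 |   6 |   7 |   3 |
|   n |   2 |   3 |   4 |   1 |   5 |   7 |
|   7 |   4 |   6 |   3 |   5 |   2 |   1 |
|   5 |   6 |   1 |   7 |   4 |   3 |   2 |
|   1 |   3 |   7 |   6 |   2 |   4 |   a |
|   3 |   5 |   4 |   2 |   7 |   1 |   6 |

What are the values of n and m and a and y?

n = 6, m = 4, a = 5, y = 3

Cell (3,1): row 3 already has {1, 2, 3, 4, 5, 7} → 6.
For row 1, column 5: column 5 already has {1, 2, 4, 5, 6, 7}; that leaves 3.
Cell (6,7): row 6 already has {1, 2, 3, 4, 6, 7} → 5.
For row 1, column 7: row 1 already has {1, 2, 3, 5, 6, 7}; that leaves 4.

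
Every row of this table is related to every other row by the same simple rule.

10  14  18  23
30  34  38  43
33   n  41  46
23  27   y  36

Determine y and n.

The difference between any two rows is the same in every column — this is an addition table with the headers hidden.
Row 4 minus row 1 is 23 − 10 = 13, so its entry in column 3 is 18 + 13 = 31.
Row 3 minus row 1 is 33 − 10 = 23, so its entry in column 2 is 14 + 23 = 37.

y = 31, n = 37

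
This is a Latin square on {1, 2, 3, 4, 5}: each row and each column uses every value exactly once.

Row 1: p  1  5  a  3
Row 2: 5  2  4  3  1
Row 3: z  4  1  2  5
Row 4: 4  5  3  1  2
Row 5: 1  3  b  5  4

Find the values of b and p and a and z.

At (row 1, col 4): column 4 already has {1, 2, 3, 5}, so the value is 4.
For row 3, column 1: row 3 already has {1, 2, 4, 5}; that leaves 3.
For row 5, column 3: row 5 already has {1, 3, 4, 5}; that leaves 2.
Cell (1,1): row 1 already has {1, 3, 4, 5} → 2.

b = 2, p = 2, a = 4, z = 3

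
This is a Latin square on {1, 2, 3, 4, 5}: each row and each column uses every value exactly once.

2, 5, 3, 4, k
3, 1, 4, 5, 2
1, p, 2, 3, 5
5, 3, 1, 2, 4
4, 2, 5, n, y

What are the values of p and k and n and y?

Cell (1,5): row 1 already has {2, 3, 4, 5} → 1.
At (row 5, col 5): column 5 already has {1, 2, 4, 5}, so the value is 3.
Cell (3,2): row 3 already has {1, 2, 3, 5} → 4.
For row 5, column 4: row 5 already has {2, 3, 4, 5}; that leaves 1.

p = 4, k = 1, n = 1, y = 3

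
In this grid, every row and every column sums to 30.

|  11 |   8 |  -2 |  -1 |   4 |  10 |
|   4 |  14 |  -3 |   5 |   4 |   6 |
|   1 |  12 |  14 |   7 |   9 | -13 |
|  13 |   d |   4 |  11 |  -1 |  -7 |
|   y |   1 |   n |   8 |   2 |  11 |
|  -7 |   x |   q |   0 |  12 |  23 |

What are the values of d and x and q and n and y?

d = 10, x = -15, q = 17, n = 0, y = 8

The known cells in column 1 total 22, leaving 30 − 22 = 8 for the blank.
The known cells in row 4 total 20, leaving 30 − 20 = 10 for the blank.
The known cells in column 2 total 45, leaving 30 − 45 = -15 for the blank.
The known cells in row 5 total 30, leaving 30 − 30 = 0 for the blank.
The known cells in row 6 total 13, leaving 30 − 13 = 17 for the blank.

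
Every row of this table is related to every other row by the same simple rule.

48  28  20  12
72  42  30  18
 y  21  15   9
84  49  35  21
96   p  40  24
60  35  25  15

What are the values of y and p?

Each row is a constant multiple of every other row — this is a multiplication table with the headers hidden.
Row 3 is 9/12 = 3/4 times row 1, so its entry in column 1 is 48 × 3/4 = 36.
Row 5 is 24/12 = 2/1 times row 1, so its entry in column 2 is 28 × 2/1 = 56.

y = 36, p = 56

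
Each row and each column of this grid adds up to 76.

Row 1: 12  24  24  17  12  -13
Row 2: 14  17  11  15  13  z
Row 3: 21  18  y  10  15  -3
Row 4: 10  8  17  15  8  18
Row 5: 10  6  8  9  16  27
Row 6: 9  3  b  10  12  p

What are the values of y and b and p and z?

The known cells in row 2 total 70, leaving 76 − 70 = 6 for the blank.
The known cells in column 6 total 35, leaving 76 − 35 = 41 for the blank.
The known cells in row 6 total 75, leaving 76 − 75 = 1 for the blank.
The known cells in row 3 total 61, leaving 76 − 61 = 15 for the blank.

y = 15, b = 1, p = 41, z = 6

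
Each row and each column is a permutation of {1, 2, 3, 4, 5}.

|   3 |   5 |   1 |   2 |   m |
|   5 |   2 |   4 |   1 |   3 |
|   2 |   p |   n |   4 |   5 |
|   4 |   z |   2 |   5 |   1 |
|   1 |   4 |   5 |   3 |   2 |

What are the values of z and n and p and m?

z = 3, n = 3, p = 1, m = 4

For row 4, column 2: row 4 already has {1, 2, 4, 5}; that leaves 3.
For row 1, column 5: row 1 already has {1, 2, 3, 5}; that leaves 4.
Cell (3,2): column 2 already has {2, 3, 4, 5} → 1.
For row 3, column 3: row 3 already has {1, 2, 4, 5}; that leaves 3.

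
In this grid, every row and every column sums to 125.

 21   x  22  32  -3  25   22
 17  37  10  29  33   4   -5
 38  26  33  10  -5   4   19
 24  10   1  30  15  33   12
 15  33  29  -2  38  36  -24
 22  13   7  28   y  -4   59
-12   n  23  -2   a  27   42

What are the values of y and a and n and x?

Row 1 has 21 + 22 + 32 − 3 + 25 + 22 = 119; the blank must be 125 − 119 = 6.
Column 2 has 6 + 37 + 26 + 10 + 33 + 13 = 125; the blank must be 125 − 125 = 0.
Row 6 has 22 + 13 + 7 + 28 − 4 + 59 = 125; the blank must be 125 − 125 = 0.
Row 7 has -12 + 0 + 23 − 2 + 27 + 42 = 78; the blank must be 125 − 78 = 47.

y = 0, a = 47, n = 0, x = 6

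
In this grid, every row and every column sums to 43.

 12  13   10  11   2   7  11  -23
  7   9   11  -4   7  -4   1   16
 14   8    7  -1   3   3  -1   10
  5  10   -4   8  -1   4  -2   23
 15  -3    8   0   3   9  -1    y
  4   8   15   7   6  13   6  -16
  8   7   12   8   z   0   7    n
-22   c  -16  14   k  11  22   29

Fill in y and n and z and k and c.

Column 2: 13 + 9 + 8 + 10 − 3 + 8 + 7 = 52, so its missing entry is 43 − 52 = -9.
Row 8: -22 − 9 − 16 + 14 + 11 + 22 + 29 = 29, so its missing entry is 43 − 29 = 14.
Column 5: 2 + 7 + 3 − 1 + 3 + 6 + 14 = 34, so its missing entry is 43 − 34 = 9.
Row 7: 8 + 7 + 12 + 8 + 9 + 0 + 7 = 51, so its missing entry is 43 − 51 = -8.
Row 5: 15 − 3 + 8 + 0 + 3 + 9 − 1 = 31, so its missing entry is 43 − 31 = 12.

y = 12, n = -8, z = 9, k = 14, c = -9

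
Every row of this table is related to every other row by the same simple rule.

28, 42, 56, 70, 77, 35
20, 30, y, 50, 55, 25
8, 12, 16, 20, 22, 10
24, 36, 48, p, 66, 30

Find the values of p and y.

Each row is a constant multiple of every other row — this is a multiplication table with the headers hidden.
Row 4 is 36/42 = 6/7 times row 1, so its entry in column 4 is 70 × 6/7 = 60.
Row 2 is 30/42 = 5/7 times row 1, so its entry in column 3 is 56 × 5/7 = 40.

p = 60, y = 40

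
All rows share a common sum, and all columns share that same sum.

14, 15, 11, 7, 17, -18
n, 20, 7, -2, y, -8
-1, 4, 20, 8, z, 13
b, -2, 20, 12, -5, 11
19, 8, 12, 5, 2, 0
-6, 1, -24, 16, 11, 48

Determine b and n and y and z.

b = 10, n = 10, y = 19, z = 2

Rows 1 and 5 both sum to 46, so that's the common total.
Row 3 has -1 + 4 + 20 + 8 + 13 = 44; the blank must be 46 − 44 = 2.
Column 5 has 17 + 2 − 5 + 2 + 11 = 27; the blank must be 46 − 27 = 19.
Row 2 has 20 + 7 − 2 + 19 − 8 = 36; the blank must be 46 − 36 = 10.
Row 4 has -2 + 20 + 12 − 5 + 11 = 36; the blank must be 46 − 36 = 10.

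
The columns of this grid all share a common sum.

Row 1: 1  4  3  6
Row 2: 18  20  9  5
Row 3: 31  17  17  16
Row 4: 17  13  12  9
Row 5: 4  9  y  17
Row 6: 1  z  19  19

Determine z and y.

z = 9, y = 12

Column 1 sums to 72 and so does column 4; that's the common total.
In column 2 the known cells total 63, leaving 72 − 63 = 9.
In column 3 the known cells total 60, leaving 72 − 60 = 12.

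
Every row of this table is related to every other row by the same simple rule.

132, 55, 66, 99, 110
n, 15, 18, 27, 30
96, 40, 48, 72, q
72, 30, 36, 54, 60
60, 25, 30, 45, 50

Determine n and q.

Each row is a constant multiple of every other row — this is a multiplication table with the headers hidden.
Row 2 is 15/55 = 3/11 times row 1, so its entry in column 1 is 132 × 3/11 = 36.
Row 3 is 40/55 = 8/11 times row 1, so its entry in column 5 is 110 × 8/11 = 80.

n = 36, q = 80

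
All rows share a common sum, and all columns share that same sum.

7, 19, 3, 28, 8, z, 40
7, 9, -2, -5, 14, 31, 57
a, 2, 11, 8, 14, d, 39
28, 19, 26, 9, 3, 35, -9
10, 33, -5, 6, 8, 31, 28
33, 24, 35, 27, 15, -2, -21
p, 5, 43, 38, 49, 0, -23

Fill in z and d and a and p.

Rows 2 and 4 both sum to 111, so that's the common total.
Row 1: 7 + 19 + 3 + 28 + 8 + 40 = 105, so its missing entry is 111 − 105 = 6.
Column 6: 6 + 31 + 35 + 31 − 2 + 0 = 101, so its missing entry is 111 − 101 = 10.
Row 3: 2 + 11 + 8 + 14 + 10 + 39 = 84, so its missing entry is 111 − 84 = 27.
Row 7: 5 + 43 + 38 + 49 + 0 − 23 = 112, so its missing entry is 111 − 112 = -1.

z = 6, d = 10, a = 27, p = -1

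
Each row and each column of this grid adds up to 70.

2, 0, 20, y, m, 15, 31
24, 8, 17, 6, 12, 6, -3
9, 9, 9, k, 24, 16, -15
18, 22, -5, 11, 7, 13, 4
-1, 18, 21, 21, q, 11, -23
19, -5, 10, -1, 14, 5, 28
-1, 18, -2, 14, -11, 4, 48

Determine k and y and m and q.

Row 3 has 9 + 9 + 9 + 24 + 16 − 15 = 52; the blank must be 70 − 52 = 18.
Column 4 has 6 + 18 + 11 + 21 − 1 + 14 = 69; the blank must be 70 − 69 = 1.
Row 1 has 2 + 0 + 20 + 1 + 15 + 31 = 69; the blank must be 70 − 69 = 1.
Row 5 has -1 + 18 + 21 + 21 + 11 − 23 = 47; the blank must be 70 − 47 = 23.

k = 18, y = 1, m = 1, q = 23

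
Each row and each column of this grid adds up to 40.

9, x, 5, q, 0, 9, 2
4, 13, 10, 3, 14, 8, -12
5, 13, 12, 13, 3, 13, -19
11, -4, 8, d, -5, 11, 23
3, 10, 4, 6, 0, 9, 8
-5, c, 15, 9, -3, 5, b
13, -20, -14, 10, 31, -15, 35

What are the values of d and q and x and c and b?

d = -4, q = 3, x = 12, c = 16, b = 3

The known cells in row 4 total 44, leaving 40 − 44 = -4 for the blank.
The known cells in column 4 total 37, leaving 40 − 37 = 3 for the blank.
The known cells in row 1 total 28, leaving 40 − 28 = 12 for the blank.
The known cells in column 2 total 24, leaving 40 − 24 = 16 for the blank.
The known cells in row 6 total 37, leaving 40 − 37 = 3 for the blank.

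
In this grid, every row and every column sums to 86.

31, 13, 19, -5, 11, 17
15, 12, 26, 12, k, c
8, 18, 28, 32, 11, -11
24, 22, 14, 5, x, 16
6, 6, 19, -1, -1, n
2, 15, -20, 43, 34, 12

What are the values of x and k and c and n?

Row 5: 6 + 6 + 19 − 1 − 1 = 29, so its missing entry is 86 − 29 = 57.
Row 4: 24 + 22 + 14 + 5 + 16 = 81, so its missing entry is 86 − 81 = 5.
Column 5: 11 + 11 + 5 − 1 + 34 = 60, so its missing entry is 86 − 60 = 26.
Row 2: 15 + 12 + 26 + 12 + 26 = 91, so its missing entry is 86 − 91 = -5.

x = 5, k = 26, c = -5, n = 57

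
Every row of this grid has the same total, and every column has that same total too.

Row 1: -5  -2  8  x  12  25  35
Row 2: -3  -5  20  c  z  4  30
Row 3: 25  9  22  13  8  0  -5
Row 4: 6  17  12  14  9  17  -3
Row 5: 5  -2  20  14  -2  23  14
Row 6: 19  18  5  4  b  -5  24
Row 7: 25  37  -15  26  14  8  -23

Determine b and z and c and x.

b = 7, z = 24, c = 2, x = -1

Rows 3 and 4 both sum to 72, so that's the common total.
Row 6 has 19 + 18 + 5 + 4 − 5 + 24 = 65; the blank must be 72 − 65 = 7.
Row 1 has -5 − 2 + 8 + 12 + 25 + 35 = 73; the blank must be 72 − 73 = -1.
Column 4 has -1 + 13 + 14 + 14 + 4 + 26 = 70; the blank must be 72 − 70 = 2.
Row 2 has -3 − 5 + 20 + 2 + 4 + 30 = 48; the blank must be 72 − 48 = 24.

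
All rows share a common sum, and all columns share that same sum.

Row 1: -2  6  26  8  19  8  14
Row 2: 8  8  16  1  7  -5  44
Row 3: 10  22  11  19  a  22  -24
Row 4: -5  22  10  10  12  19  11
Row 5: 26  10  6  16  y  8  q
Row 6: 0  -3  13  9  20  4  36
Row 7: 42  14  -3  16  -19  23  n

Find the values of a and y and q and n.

a = 19, y = 21, q = -8, n = 6

Rows 1 and 2 both sum to 79, so that's the common total.
The known cells in row 3 total 60, leaving 79 − 60 = 19 for the blank.
The known cells in column 5 total 58, leaving 79 − 58 = 21 for the blank.
The known cells in row 5 total 87, leaving 79 − 87 = -8 for the blank.
The known cells in row 7 total 73, leaving 79 − 73 = 6 for the blank.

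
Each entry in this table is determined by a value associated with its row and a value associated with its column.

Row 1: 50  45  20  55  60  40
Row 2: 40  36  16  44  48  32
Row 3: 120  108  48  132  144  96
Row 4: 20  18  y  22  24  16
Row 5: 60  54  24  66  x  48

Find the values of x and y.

x = 72, y = 8

Each row is a constant multiple of every other row — this is a multiplication table with the headers hidden.
Row 5 is 54/45 = 6/5 times row 1, so its entry in column 5 is 60 × 6/5 = 72.
Row 4 is 18/45 = 2/5 times row 1, so its entry in column 3 is 20 × 2/5 = 8.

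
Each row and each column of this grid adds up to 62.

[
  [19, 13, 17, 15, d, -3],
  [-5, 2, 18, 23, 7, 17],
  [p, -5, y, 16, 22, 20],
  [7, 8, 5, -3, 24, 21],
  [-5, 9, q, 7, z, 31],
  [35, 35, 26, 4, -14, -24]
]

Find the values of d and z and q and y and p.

The known cells in row 1 total 61, leaving 62 − 61 = 1 for the blank.
The known cells in column 5 total 40, leaving 62 − 40 = 22 for the blank.
The known cells in column 1 total 51, leaving 62 − 51 = 11 for the blank.
The known cells in row 5 total 64, leaving 62 − 64 = -2 for the blank.
The known cells in row 3 total 64, leaving 62 − 64 = -2 for the blank.

d = 1, z = 22, q = -2, y = -2, p = 11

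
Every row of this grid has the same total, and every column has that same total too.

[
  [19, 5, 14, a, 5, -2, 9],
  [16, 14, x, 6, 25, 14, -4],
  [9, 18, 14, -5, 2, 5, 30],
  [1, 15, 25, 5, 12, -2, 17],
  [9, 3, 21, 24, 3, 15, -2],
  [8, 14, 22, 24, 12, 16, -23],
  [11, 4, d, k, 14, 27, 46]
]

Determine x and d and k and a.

Rows 3 and 4 both sum to 73, so that's the common total.
Row 2: 16 + 14 + 6 + 25 + 14 − 4 = 71, so its missing entry is 73 − 71 = 2.
Column 3: 14 + 2 + 14 + 25 + 21 + 22 = 98, so its missing entry is 73 − 98 = -25.
Row 1: 19 + 5 + 14 + 5 − 2 + 9 = 50, so its missing entry is 73 − 50 = 23.
Row 7: 11 + 4 − 25 + 14 + 27 + 46 = 77, so its missing entry is 73 − 77 = -4.

x = 2, d = -25, k = -4, a = 23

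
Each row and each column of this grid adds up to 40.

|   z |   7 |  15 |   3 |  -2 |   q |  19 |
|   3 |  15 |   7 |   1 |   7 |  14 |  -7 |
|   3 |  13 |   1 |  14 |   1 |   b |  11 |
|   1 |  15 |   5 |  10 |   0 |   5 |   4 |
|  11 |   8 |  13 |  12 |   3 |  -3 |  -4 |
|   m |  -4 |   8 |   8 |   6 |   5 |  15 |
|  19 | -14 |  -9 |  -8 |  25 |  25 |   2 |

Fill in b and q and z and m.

b = -3, q = -3, z = 1, m = 2

Row 3 has 3 + 13 + 1 + 14 + 1 + 11 = 43; the blank must be 40 − 43 = -3.
Row 6 has -4 + 8 + 8 + 6 + 5 + 15 = 38; the blank must be 40 − 38 = 2.
Column 6 has 14 − 3 + 5 − 3 + 5 + 25 = 43; the blank must be 40 − 43 = -3.
Row 1 has 7 + 15 + 3 − 2 − 3 + 19 = 39; the blank must be 40 − 39 = 1.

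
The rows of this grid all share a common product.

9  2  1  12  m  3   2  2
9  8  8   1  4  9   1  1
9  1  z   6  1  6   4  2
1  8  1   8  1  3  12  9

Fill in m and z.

m = 8, z = 8

Rows 2 and 4 each multiply to 20736, so every row has product 20736.
Row 1: 9×2×1×12×3×2×2 = 2592, so the missing entry is 20736 ÷ 2592 = 8.
Row 3: 9×1×6×1×6×4×2 = 2592, so the missing entry is 20736 ÷ 2592 = 8.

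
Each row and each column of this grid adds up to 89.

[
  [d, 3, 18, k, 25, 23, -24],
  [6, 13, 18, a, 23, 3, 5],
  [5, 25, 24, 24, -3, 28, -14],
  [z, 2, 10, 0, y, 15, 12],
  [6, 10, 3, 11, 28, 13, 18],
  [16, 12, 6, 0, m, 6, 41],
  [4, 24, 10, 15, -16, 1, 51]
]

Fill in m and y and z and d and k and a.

m = 8, y = 24, z = 26, d = 26, k = 18, a = 21

Row 6 has 16 + 12 + 6 + 0 + 6 + 41 = 81; the blank must be 89 − 81 = 8.
Column 5 has 25 + 23 − 3 + 28 + 8 − 16 = 65; the blank must be 89 − 65 = 24.
Row 4 has 2 + 10 + 0 + 24 + 15 + 12 = 63; the blank must be 89 − 63 = 26.
Column 1 has 6 + 5 + 26 + 6 + 16 + 4 = 63; the blank must be 89 − 63 = 26.
Row 1 has 26 + 3 + 18 + 25 + 23 − 24 = 71; the blank must be 89 − 71 = 18.
Row 2 has 6 + 13 + 18 + 23 + 3 + 5 = 68; the blank must be 89 − 68 = 21.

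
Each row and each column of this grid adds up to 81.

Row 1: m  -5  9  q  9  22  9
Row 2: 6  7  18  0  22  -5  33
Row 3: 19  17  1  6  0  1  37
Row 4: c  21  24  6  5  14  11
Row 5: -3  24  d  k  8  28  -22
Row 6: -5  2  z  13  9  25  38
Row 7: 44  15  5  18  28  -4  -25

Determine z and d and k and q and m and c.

z = -1, d = 25, k = 21, q = 17, m = 20, c = 0

Row 4: 21 + 24 + 6 + 5 + 14 + 11 = 81, so its missing entry is 81 − 81 = 0.
Column 1: 6 + 19 + 0 − 3 − 5 + 44 = 61, so its missing entry is 81 − 61 = 20.
Row 1: 20 − 5 + 9 + 9 + 22 + 9 = 64, so its missing entry is 81 − 64 = 17.
Column 4: 17 + 0 + 6 + 6 + 13 + 18 = 60, so its missing entry is 81 − 60 = 21.
Row 5: -3 + 24 + 21 + 8 + 28 − 22 = 56, so its missing entry is 81 − 56 = 25.
Row 6: -5 + 2 + 13 + 9 + 25 + 38 = 82, so its missing entry is 81 − 82 = -1.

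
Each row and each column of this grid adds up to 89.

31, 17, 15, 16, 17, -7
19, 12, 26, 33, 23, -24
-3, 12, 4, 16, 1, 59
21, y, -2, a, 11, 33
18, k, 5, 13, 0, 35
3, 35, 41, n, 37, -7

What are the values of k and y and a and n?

k = 18, y = -5, a = 31, n = -20

Row 6 has 3 + 35 + 41 + 37 − 7 = 109; the blank must be 89 − 109 = -20.
Column 4 has 16 + 33 + 16 + 13 − 20 = 58; the blank must be 89 − 58 = 31.
Row 4 has 21 − 2 + 31 + 11 + 33 = 94; the blank must be 89 − 94 = -5.
Row 5 has 18 + 5 + 13 + 0 + 35 = 71; the blank must be 89 − 71 = 18.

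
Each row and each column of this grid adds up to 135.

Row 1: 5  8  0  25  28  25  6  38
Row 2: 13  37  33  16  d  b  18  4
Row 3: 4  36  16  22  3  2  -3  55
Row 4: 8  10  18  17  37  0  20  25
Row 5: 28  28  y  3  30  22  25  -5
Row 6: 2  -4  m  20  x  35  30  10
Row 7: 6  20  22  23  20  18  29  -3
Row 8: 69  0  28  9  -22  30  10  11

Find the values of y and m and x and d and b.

The known cells in column 6 total 132, leaving 135 − 132 = 3 for the blank.
The known cells in row 2 total 124, leaving 135 − 124 = 11 for the blank.
The known cells in column 5 total 107, leaving 135 − 107 = 28 for the blank.
The known cells in row 5 total 131, leaving 135 − 131 = 4 for the blank.
The known cells in row 6 total 121, leaving 135 − 121 = 14 for the blank.

y = 4, m = 14, x = 28, d = 11, b = 3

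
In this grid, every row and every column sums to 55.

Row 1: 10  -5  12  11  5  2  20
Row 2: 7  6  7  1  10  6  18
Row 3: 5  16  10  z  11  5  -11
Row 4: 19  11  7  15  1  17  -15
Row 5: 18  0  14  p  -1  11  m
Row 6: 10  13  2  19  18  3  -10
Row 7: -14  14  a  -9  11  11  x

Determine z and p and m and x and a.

z = 19, p = -1, m = 14, x = 39, a = 3

The known cells in column 3 total 52, leaving 55 − 52 = 3 for the blank.
The known cells in row 3 total 36, leaving 55 − 36 = 19 for the blank.
The known cells in column 4 total 56, leaving 55 − 56 = -1 for the blank.
The known cells in row 5 total 41, leaving 55 − 41 = 14 for the blank.
The known cells in row 7 total 16, leaving 55 − 16 = 39 for the blank.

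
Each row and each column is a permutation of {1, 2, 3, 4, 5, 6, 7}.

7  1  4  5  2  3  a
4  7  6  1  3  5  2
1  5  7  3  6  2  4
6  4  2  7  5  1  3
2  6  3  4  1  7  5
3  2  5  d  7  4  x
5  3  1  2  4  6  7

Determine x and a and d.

Cell (6,4): column 4 already has {1, 2, 3, 4, 5, 7} → 6.
For row 6, column 7: row 6 already has {2, 3, 4, 5, 6, 7}; that leaves 1.
For row 1, column 7: row 1 already has {1, 2, 3, 4, 5, 7}; that leaves 6.

x = 1, a = 6, d = 6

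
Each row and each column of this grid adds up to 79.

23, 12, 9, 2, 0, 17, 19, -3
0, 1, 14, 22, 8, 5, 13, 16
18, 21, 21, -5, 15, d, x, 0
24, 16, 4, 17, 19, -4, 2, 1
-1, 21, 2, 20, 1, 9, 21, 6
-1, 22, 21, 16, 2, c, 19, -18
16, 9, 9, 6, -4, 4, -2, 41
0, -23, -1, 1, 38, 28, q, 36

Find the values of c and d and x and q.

Row 6 has -1 + 22 + 21 + 16 + 2 + 19 − 18 = 61; the blank must be 79 − 61 = 18.
Column 6 has 17 + 5 − 4 + 9 + 18 + 4 + 28 = 77; the blank must be 79 − 77 = 2.
Row 8 has 0 − 23 − 1 + 1 + 38 + 28 + 36 = 79; the blank must be 79 − 79 = 0.
Row 3 has 18 + 21 + 21 − 5 + 15 + 2 + 0 = 72; the blank must be 79 − 72 = 7.

c = 18, d = 2, x = 7, q = 0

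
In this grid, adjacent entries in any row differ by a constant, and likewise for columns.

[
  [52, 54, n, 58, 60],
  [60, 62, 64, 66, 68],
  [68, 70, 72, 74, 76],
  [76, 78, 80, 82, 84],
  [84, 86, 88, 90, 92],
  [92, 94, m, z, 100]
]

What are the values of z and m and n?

z = 98, m = 96, n = 56

Along each row the entries change by 2 per step; down each column they change by 8.
Row 6: from 92 at column 1, stepping by 2 to column 4 gives 98.
Row 6: from 92 at column 1, stepping by 2 to column 3 gives 96.
Row 1: from 52 at column 1, stepping by 2 to column 3 gives 56.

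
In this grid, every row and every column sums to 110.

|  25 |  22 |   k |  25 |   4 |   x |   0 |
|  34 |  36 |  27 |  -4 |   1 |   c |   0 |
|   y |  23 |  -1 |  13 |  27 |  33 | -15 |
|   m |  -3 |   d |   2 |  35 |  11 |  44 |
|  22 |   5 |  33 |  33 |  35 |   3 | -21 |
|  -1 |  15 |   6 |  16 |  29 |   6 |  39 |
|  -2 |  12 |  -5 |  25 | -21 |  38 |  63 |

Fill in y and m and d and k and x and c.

y = 30, m = 2, d = 19, k = 31, x = 3, c = 16

The known cells in row 2 total 94, leaving 110 − 94 = 16 for the blank.
The known cells in row 3 total 80, leaving 110 − 80 = 30 for the blank.
The known cells in column 1 total 108, leaving 110 − 108 = 2 for the blank.
The known cells in column 6 total 107, leaving 110 − 107 = 3 for the blank.
The known cells in row 1 total 79, leaving 110 − 79 = 31 for the blank.
The known cells in row 4 total 91, leaving 110 − 91 = 19 for the blank.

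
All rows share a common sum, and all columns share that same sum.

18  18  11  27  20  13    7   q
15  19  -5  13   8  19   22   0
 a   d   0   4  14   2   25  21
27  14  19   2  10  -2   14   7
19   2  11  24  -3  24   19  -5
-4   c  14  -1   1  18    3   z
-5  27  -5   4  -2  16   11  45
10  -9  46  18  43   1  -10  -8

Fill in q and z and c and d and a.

q = -23, z = 54, c = 6, d = 14, a = 11

Rows 2 and 4 both sum to 91, so that's the common total.
The known cells in row 1 total 114, leaving 91 − 114 = -23 for the blank.
The known cells in column 1 total 80, leaving 91 − 80 = 11 for the blank.
The known cells in row 3 total 77, leaving 91 − 77 = 14 for the blank.
The known cells in column 2 total 85, leaving 91 − 85 = 6 for the blank.
The known cells in row 6 total 37, leaving 91 − 37 = 54 for the blank.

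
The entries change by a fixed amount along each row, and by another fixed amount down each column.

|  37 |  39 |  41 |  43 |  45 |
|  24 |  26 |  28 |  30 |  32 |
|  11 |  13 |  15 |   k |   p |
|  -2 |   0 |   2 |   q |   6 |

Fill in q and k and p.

Along each row the entries change by 2 per step; down each column they change by -13.
Row 4: from -2 at column 1, stepping by 2 to column 4 gives 4.
Row 3: from 11 at column 1, stepping by 2 to column 4 gives 17.
Row 3: from 11 at column 1, stepping by 2 to column 5 gives 19.

q = 4, k = 17, p = 19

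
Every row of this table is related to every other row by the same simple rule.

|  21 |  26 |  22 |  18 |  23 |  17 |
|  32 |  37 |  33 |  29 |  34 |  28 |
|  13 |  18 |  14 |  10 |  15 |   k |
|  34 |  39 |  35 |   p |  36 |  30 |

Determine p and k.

p = 31, k = 9

The difference between any two rows is the same in every column — this is an addition table with the headers hidden.
Row 4 minus row 1 is 39 − 26 = 13, so its entry in column 4 is 18 + 13 = 31.
Row 3 minus row 1 is 18 − 26 = -8, so its entry in column 6 is 17 + (-8) = 9.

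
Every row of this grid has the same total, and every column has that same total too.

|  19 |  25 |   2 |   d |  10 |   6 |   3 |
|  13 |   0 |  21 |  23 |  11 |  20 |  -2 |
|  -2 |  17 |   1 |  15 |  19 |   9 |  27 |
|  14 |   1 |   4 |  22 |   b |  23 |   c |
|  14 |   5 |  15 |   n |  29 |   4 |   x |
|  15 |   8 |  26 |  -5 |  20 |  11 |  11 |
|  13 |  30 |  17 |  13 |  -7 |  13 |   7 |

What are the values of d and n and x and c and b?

Rows 2 and 3 both sum to 86, so that's the common total.
The known cells in column 5 total 82, leaving 86 − 82 = 4 for the blank.
The known cells in row 1 total 65, leaving 86 − 65 = 21 for the blank.
The known cells in column 4 total 89, leaving 86 − 89 = -3 for the blank.
The known cells in row 5 total 64, leaving 86 − 64 = 22 for the blank.
The known cells in row 4 total 68, leaving 86 − 68 = 18 for the blank.

d = 21, n = -3, x = 22, c = 18, b = 4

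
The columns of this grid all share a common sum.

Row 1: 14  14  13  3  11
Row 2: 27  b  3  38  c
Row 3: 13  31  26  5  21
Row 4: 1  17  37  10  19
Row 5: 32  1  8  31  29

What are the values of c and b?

The complete columns each total 87.
Column 5 is missing 87 − 80 = 7 (since 11 + 21 + 19 + 29 = 80).
Column 2 is missing 87 − 63 = 24 (since 14 + 31 + 17 + 1 = 63).

c = 7, b = 24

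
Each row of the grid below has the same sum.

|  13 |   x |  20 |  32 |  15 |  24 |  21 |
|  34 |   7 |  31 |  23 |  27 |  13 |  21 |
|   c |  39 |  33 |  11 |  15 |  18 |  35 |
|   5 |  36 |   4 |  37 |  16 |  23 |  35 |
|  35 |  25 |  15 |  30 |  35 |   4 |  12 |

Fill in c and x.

c = 5, x = 31

The complete rows each total 156.
Row 3 is missing 156 − 151 = 5 (since 39 + 33 + 11 + 15 + 18 + 35 = 151).
Row 1 is missing 156 − 125 = 31 (since 13 + 20 + 32 + 15 + 24 + 21 = 125).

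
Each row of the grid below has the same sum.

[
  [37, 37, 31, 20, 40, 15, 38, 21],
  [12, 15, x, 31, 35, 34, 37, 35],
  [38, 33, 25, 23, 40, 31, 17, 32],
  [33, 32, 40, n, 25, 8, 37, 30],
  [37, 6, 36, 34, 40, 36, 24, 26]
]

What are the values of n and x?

The complete rows each total 239.
Row 4 is missing 239 − 205 = 34 (since 33 + 32 + 40 + 25 + 8 + 37 + 30 = 205).
Row 2 is missing 239 − 199 = 40 (since 12 + 15 + 31 + 35 + 34 + 37 + 35 = 199).

n = 34, x = 40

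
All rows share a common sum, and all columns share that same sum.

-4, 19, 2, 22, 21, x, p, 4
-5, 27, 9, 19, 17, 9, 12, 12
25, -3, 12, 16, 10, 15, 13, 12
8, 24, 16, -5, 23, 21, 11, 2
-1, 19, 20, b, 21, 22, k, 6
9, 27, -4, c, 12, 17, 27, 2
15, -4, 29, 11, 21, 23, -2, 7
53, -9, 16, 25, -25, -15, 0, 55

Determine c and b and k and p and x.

c = 10, b = 2, k = 11, p = 28, x = 8

Rows 2 and 3 both sum to 100, so that's the common total.
Column 6: 9 + 15 + 21 + 22 + 17 + 23 − 15 = 92, so its missing entry is 100 − 92 = 8.
Row 1: -4 + 19 + 2 + 22 + 21 + 8 + 4 = 72, so its missing entry is 100 − 72 = 28.
Column 7: 28 + 12 + 13 + 11 + 27 − 2 + 0 = 89, so its missing entry is 100 − 89 = 11.
Row 5: -1 + 19 + 20 + 21 + 22 + 11 + 6 = 98, so its missing entry is 100 − 98 = 2.
Row 6: 9 + 27 − 4 + 12 + 17 + 27 + 2 = 90, so its missing entry is 100 − 90 = 10.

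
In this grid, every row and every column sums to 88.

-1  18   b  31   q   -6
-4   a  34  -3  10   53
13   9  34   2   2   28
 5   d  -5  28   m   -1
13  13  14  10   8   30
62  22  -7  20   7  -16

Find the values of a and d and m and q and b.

a = -2, d = 28, m = 33, q = 28, b = 18

Row 2 has -4 + 34 − 3 + 10 + 53 = 90; the blank must be 88 − 90 = -2.
Column 2 has 18 − 2 + 9 + 13 + 22 = 60; the blank must be 88 − 60 = 28.
Row 4 has 5 + 28 − 5 + 28 − 1 = 55; the blank must be 88 − 55 = 33.
Column 5 has 10 + 2 + 33 + 8 + 7 = 60; the blank must be 88 − 60 = 28.
Row 1 has -1 + 18 + 31 + 28 − 6 = 70; the blank must be 88 − 70 = 18.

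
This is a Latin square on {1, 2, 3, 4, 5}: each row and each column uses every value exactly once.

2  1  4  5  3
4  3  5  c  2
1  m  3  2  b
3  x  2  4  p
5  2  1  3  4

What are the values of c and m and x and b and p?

c = 1, m = 4, x = 5, b = 5, p = 1

At (row 2, col 4): row 2 already has {2, 3, 4, 5}, so the value is 1.
Cell (3,5): row 3 is missing {4, 5} and column 5 is missing {1, 5} → 5.
For row 3, column 2: row 3 already has {1, 2, 3, 5}; that leaves 4.
For row 4, column 5: column 5 already has {2, 3, 4, 5}; that leaves 1.
At (row 4, col 2): row 4 already has {1, 2, 3, 4}, so the value is 5.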